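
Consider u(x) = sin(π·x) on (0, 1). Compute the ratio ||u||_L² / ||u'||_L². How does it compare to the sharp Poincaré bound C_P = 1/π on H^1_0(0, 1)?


||u||_L² / ||u'||_L² = 1/π = C_P.

u(x) = sin(π·x), so u'(x) = π*cos(π*x).
Writing u(x) = A·sin(kπx/L) with A = 1 and k = 1, use ∫_0^L sin²(kπx/L) dx = L/2 and ∫_0^L cos²(kπx/L) dx = L/2.
u² = 1·sin²(π·x) and (u')² = π^2·cos²(π·x), and each of sin², cos² integrates to L/2 = 1/2 over (0, 1).
∫_0^1 u² dx = 1/2, so ||u||_L² = sqrt(2)/2.
∫_0^1 (u')² dx = π^2/2, so ||u'||_L² = sqrt(2)*π/2.
Ratio ||u||_L² / ||u'||_L² = 1/π.
Sharp Poincaré constant on H^1_0(0, 1) is C_P = L/π = 1/π, achieved by sin(π·x).
This is the k = 1 eigenfunction (up to amplitude), so the ratio equals the sharp Poincaré constant exactly.


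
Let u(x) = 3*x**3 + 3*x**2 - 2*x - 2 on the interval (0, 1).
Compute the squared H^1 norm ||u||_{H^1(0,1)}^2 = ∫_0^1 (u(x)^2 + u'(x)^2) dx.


||u||_{H^1}^2 = 4013/105

The H^1 norm (squared) on an interval (0, L) is
  ||u||_{H^1}^2 = ∫_0^L u(x)^2 dx + ∫_0^L u'(x)^2 dx.
Compute u'(x) = 9*x**2 + 6*x - 2.
Then u(x)^2 = 9*x**6 + 18*x**5 - 3*x**4 - 24*x**3 - 8*x**2 + 8*x + 4 and u'(x)^2 = 81*x**4 + 108*x**3 - 24*x + 4.
Integrate each monomial from 0 to 1 using ∫_0^1 c·x^n dx = c·1^(n+1)/(n+1):
  ∫_0^1 u(x)^2 dx = ∫_0^1 (9*x^6 + 18*x^5 - 3*x^4 - 24*x^3 - 8*x^2 + 8*x + 4) dx. Term by term:
    ∫_0^1 9*x^6 dx = 9/7;  ∫_0^1 18*x^5 dx = 3;  ∫_0^1 -3*x^4 dx = -3/5;
    ∫_0^1 -24*x^3 dx = -6;  ∫_0^1 -8*x^2 dx = -8/3;  ∫_0^1 8*x dx = 4;
    ∫_0^1 4 dx = 4.
  Sum: 9/7 + 3 − 3/5 − 6 − 8/3 + 4 + 4 = 317/105.
  ∫_0^1 u'(x)^2 dx = ∫_0^1 (81*x^4 + 108*x^3 - 24*x + 4) dx. Term by term:
    ∫_0^1 81*x^4 dx = 81/5;  ∫_0^1 108*x^3 dx = 27;  ∫_0^1 -24*x dx = -12;
    ∫_0^1 4 dx = 4.
  Sum: 81/5 + 27 − 12 + 4 = 176/5.
Adding: ||u||_{H^1}^2 = 317/105 + 176/5 = 4013/105.


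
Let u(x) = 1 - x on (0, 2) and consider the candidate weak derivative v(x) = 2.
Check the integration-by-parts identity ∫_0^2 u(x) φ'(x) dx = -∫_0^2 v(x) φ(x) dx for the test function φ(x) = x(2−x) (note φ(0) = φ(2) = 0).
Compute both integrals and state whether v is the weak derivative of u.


LHS = 4/3, RHS = -8/3. No, v is not the weak derivative of u.

u(x) = 1 - x, classical derivative u'(x) = -1.
φ(x) = x(2−x), so φ'(x) = 2 - 2*x.
Note φ(0) = φ(2) = 0, so the boundary term u·φ vanishes.
LHS = ∫_0^2 u(x) φ'(x) dx = ∫_0^2 (2*x^2 - 4*x + 2) dx. Term by term:
  ∫_0^2 2*x^2 dx = 16/3;  ∫_0^2 -4*x dx = -8;  ∫_0^2 2 dx = 4.
Sum: 16/3 − 8 + 4 = 4/3.
So LHS = 4/3.
∫_0^2 v(x) φ(x) dx = ∫_0^2 (-2*x^2 + 4*x) dx. Term by term:
  ∫_0^2 -2*x^2 dx = -16/3;  ∫_0^2 4*x dx = 8.
Sum: -16/3 + 8 = 8/3.
So RHS = -∫_0^2 v(x) φ(x) dx = -8/3.
LHS − RHS = 4 ≠ 0, so the identity fails.
(For a valid weak derivative the identity must hold for EVERY test function, in particular this one. The failure shows v is NOT the weak derivative of u.)
Correct weak derivative would be u'(x) = -1.


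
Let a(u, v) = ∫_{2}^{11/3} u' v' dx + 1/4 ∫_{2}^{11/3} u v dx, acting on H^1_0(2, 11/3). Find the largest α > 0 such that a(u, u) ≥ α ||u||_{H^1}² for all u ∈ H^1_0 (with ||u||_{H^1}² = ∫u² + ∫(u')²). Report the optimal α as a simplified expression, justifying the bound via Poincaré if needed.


α = (25 + 36*π^2)/(4*(25 + 9*π^2))

Coercivity of a(·,·) on H^1_0(2, 11/3) means a(u, u) ≥ α ||u||_{H^1}² for every u ∈ H^1_0.
The interval has length L = 5/3, and Poincaré/coercivity depend only on L. Here a(u, u) = ∫(u')² + (1/4)·∫u².
Here 0 < c = 1/4 < 1. The condition a(u,u) ≥ α||u||_{H^1}² reads (1−α)∫(u')² ≥ (α−c)∫u². Any admissible α is ≤ 1 (rapidly oscillating u have ∫u²/∫(u')² → 0), and α = 1 would force 0 ≥ (1−c)∫u², impossible since c < 1; so 1−α > 0. By the sharp Poincaré inequality on H^1_0 of an interval of length L, ∫(u')² ≥ (π/L)²∫u² with equality for the first sine mode sin(π(x−x₀)/L) (x₀ the left endpoint), so the inequality holds for all u iff (1−α)(π/L)² ≥ α − c, i.e. α ≤ ((π/L)² + c)/((π/L)² + 1) = (1 + c(L/π)²)/(1 + (L/π)²). With (π/L)² = 9*π^2/25 and c = 1/4, the largest admissible constant is α = ((π/L)² + c)/((π/L)² + 1).
Simplifying, α = (25 + 36*π^2)/(4*(25 + 9*π^2)).


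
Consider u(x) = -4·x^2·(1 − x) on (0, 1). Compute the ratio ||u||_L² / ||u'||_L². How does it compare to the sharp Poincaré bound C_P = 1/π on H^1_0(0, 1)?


||u||_L² / ||u'||_L² = sqrt(14)/14 < C_P = 1/π.

u(x) = -4·x^2·(1 − x), so u'(x) = 4*x*(3*x - 2).
u(x) = -4·x^2·(1 − x) vanishes at x = 0 and x = 1, so u ∈ H^1_0(0, 1). Differentiate via the product rule and integrate the resulting polynomials term by term.
  ∫_0^1 u² dx = ∫_0^1 (16*x^6 - 32*x^5 + 16*x^4) dx. Term by term:
    ∫_0^1 16*x^6 dx = 16/7;  ∫_0^1 -32*x^5 dx = -16/3;  ∫_0^1 16*x^4 dx = 16/5.
  Sum: 16/7 − 16/3 + 16/5 = 16/105.
  ∫_0^1 (u')² dx = ∫_0^1 (144*x^4 - 192*x^3 + 64*x^2) dx. Term by term:
    ∫_0^1 144*x^4 dx = 144/5;  ∫_0^1 -192*x^3 dx = -48;  ∫_0^1 64*x^2 dx = 64/3.
  Sum: 144/5 − 48 + 64/3 = 32/15.
∫_0^1 u² dx = 16/105, so ||u||_L² = 4*sqrt(105)/105.
∫_0^1 (u')² dx = 32/15, so ||u'||_L² = 4*sqrt(30)/15.
Ratio ||u||_L² / ||u'||_L² = sqrt(14)/14.
Sharp Poincaré constant on H^1_0(0, 1) is C_P = L/π = 1/π, achieved by sin(π·x).
A polynomial bump cannot attain the sharp Poincaré constant (only the first sine eigenfunction does), so the ratio is strictly less than C_P, consistent with ||u||_L² ≤ C_P ||u'||_L².


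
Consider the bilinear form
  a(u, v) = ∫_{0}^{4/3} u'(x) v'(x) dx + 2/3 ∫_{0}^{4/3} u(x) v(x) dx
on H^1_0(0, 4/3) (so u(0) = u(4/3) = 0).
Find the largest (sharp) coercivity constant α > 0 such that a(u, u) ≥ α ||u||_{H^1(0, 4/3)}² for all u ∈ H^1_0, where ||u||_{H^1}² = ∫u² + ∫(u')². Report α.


α = (32 + 27*π^2)/(3*(16 + 9*π^2))

Coercivity of a(·,·) on H^1_0(0, 4/3) means a(u, u) ≥ α ||u||_{H^1}² for every u ∈ H^1_0.
The interval has length L = 4/3, and Poincaré/coercivity depend only on L. Here a(u, u) = ∫(u')² + (2/3)·∫u².
Here 0 < c = 2/3 < 1. The condition a(u,u) ≥ α||u||_{H^1}² reads (1−α)∫(u')² ≥ (α−c)∫u². Any admissible α is ≤ 1 (rapidly oscillating u have ∫u²/∫(u')² → 0), and α = 1 would force 0 ≥ (1−c)∫u², impossible since c < 1; so 1−α > 0. By the sharp Poincaré inequality on H^1_0 of an interval of length L, ∫(u')² ≥ (π/L)²∫u² with equality for the first sine mode sin(π(x−x₀)/L) (x₀ the left endpoint), so the inequality holds for all u iff (1−α)(π/L)² ≥ α − c, i.e. α ≤ ((π/L)² + c)/((π/L)² + 1) = (1 + c(L/π)²)/(1 + (L/π)²). With (π/L)² = 9*π^2/16 and c = 2/3, the largest admissible constant is α = ((π/L)² + c)/((π/L)² + 1).
Simplifying, α = (32 + 27*π^2)/(3*(16 + 9*π^2)).


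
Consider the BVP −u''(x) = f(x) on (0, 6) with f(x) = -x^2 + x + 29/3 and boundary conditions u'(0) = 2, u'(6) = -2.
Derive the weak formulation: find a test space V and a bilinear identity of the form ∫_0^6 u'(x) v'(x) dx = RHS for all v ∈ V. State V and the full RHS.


V = H^1(0, 6) (v unrestricted at boundary; u is determined up to an additive constant); weak form: ∫_0^6 u'v' dx = ∫_0^6 (-x^2 + x + 29/3) v dx − 2·v(6) − 2·v(0) for all v ∈ V.

Multiply both sides by a test function v and integrate from 0 to 6:
  ∫_0^6 −u''(x) v(x) dx = ∫_0^6 f(x) v(x) dx.
Integrate the LHS by parts once:
  ∫_0^6 −u'' v dx = −[u'(x) v(x)]_0^6 + ∫_0^6 u'(x) v'(x) dx.
Thus ∫_0^6 u'(x) v'(x) dx = ∫_0^6 f(x) v(x) dx + [u'(x) v(x)]_0^6.
Choose V so that boundary terms are either known or forced to vanish.
u has inhomogeneous Neumann u'(0) = 2, u'(6) = -2. [u' v]_0^6 = (-2)·v(6) − (2)·v(0) = − 2·v(6) − 2·v(0). Take V = H^1(0, 6); boundary term becomes part of RHS.
Weak formulation: find u (satisfying any essential BC) such that ∫_0^6 u'(x) v'(x) dx = ∫_0^6 f v dx − 2·v(6) − 2·v(0) for all v ∈ V (Neumann data are natural BCs: they enter the RHS as boundary terms).
Substituting f(x) = -x^2 + x + 29/3, the right-hand side is ∫_0^6 (-x^2 + x + 29/3) v dx − 2·v(6) − 2·v(0).
Compatibility check (pure Neumann): taking v ≡ 1 ∈ V gives 0 = ∫_0^6 f dx + (-2) − (2), i.e. ∫_0^6 f dx must equal u'(0) − u'(6) = 4. Indeed ∫_0^6 (-x^2 + x + 29/3) dx = 4, so the data are compatible. The solution is then unique only up to an additive constant (fix it e.g. by requiring ∫_0^6 u dx = 0).


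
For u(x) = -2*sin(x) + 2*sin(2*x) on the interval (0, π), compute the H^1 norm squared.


||u||_{H^1(0,π)}^2 = 14*π

u'(x) = -2*cos(x) + 4*cos(2*x).
Expand u² and (u')² and integrate term by term on (0, π), using: for integers n ≥ 1, ∫_0^π sin²(nx) dx = ∫_0^π cos²(nx) dx = π/2; for n ≠ n', ∫_0^π sin(nx)sin(n'x) dx = ∫_0^π cos(nx)cos(n'x) dx = 0; and by product-to-sum, ∫_0^π sin(nx)cos(n'x) dx = ½∫_0^π [sin((n+n')x) + sin((n−n')x)] dx, which is 0 when n+n' is even and 2n/(n²−n'²) when n+n' is odd (it need not vanish on (0, π)).
  u² squared terms: (-2)²·∫sin(x)² dx = 4·π/2 = 2*π;  (2)²·∫sin(2x)² dx = 4·π/2 = 2*π.
  u² cross terms: 2·(-2)·(2)·∫sin(x)·sin(2x) dx = -8·(0) = 0.
  So ∫_0^π u² dx = 2*π + 2*π + 0 = 4*π.
  (u')² squared terms: (-2)²·∫cos(x)² dx = 4·π/2 = 2*π;  (4)²·∫cos(2x)² dx = 16·π/2 = 8*π.
  (u')² cross terms: 2·(-2)·(4)·∫cos(x)·cos(2x) dx = -16·(0) = 0.
  So ∫_0^π (u')² dx = 2*π + 8*π + 0 = 10*π.
||u||_{H^1}^2 = (4*π) + (10*π) = 14*π.


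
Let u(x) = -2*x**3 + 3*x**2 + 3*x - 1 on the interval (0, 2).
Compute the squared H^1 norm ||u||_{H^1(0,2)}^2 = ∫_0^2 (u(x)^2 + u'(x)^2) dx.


||u||_{H^1}^2 = 1552/35

The H^1 norm (squared) on an interval (0, L) is
  ||u||_{H^1}^2 = ∫_0^L u(x)^2 dx + ∫_0^L u'(x)^2 dx.
Compute u'(x) = -6*x**2 + 6*x + 3.
Then u(x)^2 = 4*x**6 - 12*x**5 - 3*x**4 + 22*x**3 + 3*x**2 - 6*x + 1 and u'(x)^2 = 36*x**4 - 72*x**3 + 36*x + 9.
Integrate each monomial from 0 to 2 using ∫_0^2 c·x^n dx = c·2^(n+1)/(n+1):
  ∫_0^2 u(x)^2 dx = ∫_0^2 (4*x^6 - 12*x^5 - 3*x^4 + 22*x^3 + 3*x^2 - 6*x + 1) dx. Term by term:
    ∫_0^2 4*x^6 dx = 512/7;  ∫_0^2 -12*x^5 dx = -128;  ∫_0^2 -3*x^4 dx = -96/5;
    ∫_0^2 22*x^3 dx = 88;  ∫_0^2 3*x^2 dx = 8;  ∫_0^2 -6*x dx = -12;
    ∫_0^2 1 dx = 2.
  Sum: 512/7 − 128 − 96/5 + 88 + 8 − 12 + 2 = 418/35.
  ∫_0^2 u'(x)^2 dx = ∫_0^2 (36*x^4 - 72*x^3 + 36*x + 9) dx. Term by term:
    ∫_0^2 36*x^4 dx = 1152/5;  ∫_0^2 -72*x^3 dx = -288;  ∫_0^2 36*x dx = 72;
    ∫_0^2 9 dx = 18.
  Sum: 1152/5 − 288 + 72 + 18 = 162/5.
Adding: ||u||_{H^1}^2 = 418/35 + 162/5 = 1552/35.


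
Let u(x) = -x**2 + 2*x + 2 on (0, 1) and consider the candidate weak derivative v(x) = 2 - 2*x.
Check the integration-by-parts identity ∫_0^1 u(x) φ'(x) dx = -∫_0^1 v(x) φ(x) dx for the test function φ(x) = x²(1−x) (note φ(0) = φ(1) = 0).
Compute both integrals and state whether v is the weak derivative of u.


LHS = -1/15, RHS = -1/15. Yes, v = u' weakly.

u(x) = -x**2 + 2*x + 2, classical derivative u'(x) = 2 - 2*x.
φ(x) = x²(1−x), so φ'(x) = x*(2 - 3*x).
Note φ(0) = φ(1) = 0, so the boundary term u·φ vanishes.
LHS = ∫_0^1 u(x) φ'(x) dx = ∫_0^1 (3*x^4 - 8*x^3 - 2*x^2 + 4*x) dx. Term by term:
  ∫_0^1 3*x^4 dx = 3/5;  ∫_0^1 -8*x^3 dx = -2;  ∫_0^1 -2*x^2 dx = -2/3;
  ∫_0^1 4*x dx = 2.
Sum: 3/5 − 2 − 2/3 + 2 = -1/15.
So LHS = -1/15.
∫_0^1 v(x) φ(x) dx = ∫_0^1 (2*x^4 - 4*x^3 + 2*x^2) dx. Term by term:
  ∫_0^1 2*x^4 dx = 2/5;  ∫_0^1 -4*x^3 dx = -1;  ∫_0^1 2*x^2 dx = 2/3.
Sum: 2/5 − 1 + 2/3 = 1/15.
So RHS = -∫_0^1 v(x) φ(x) dx = -1/15.
LHS = RHS, so the identity holds for this test φ.
Moreover u is smooth here and v(x) = u'(x) = 2 - 2*x pointwise, so the identity holds for every test function. Hence v is the weak derivative of u.


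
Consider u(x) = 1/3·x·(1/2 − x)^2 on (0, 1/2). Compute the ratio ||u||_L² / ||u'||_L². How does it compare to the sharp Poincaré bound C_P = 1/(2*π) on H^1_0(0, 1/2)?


||u||_L² / ||u'||_L² = sqrt(14)/28 < C_P = 1/(2*π).

u(x) = 1/3·x·(1/2 − x)^2, so u'(x) = (2*x - 1)*(6*x - 1)/12.
u(x) = 1/3·x·(1/2 − x)^2 vanishes at x = 0 and x = 1/2, so u ∈ H^1_0(0, 1/2). Differentiate via the product rule and integrate the resulting polynomials term by term.
  ∫_0^1/2 u² dx = ∫_0^1/2 (x^6/9 - 2*x^5/9 + x^4/6 - x^3/18 + x^2/144) dx. Term by term:
    ∫_0^1/2 x^6/9 dx = 1/8064;  ∫_0^1/2 -2*x^5/9 dx = -1/1728;  ∫_0^1/2 x^4/6 dx = 1/960;
    ∫_0^1/2 -x^3/18 dx = -1/1152;  ∫_0^1/2 x^2/144 dx = 1/3456.
  Sum: 1/8064 − 1/1728 + 1/960 − 1/1152 + 1/3456 = 1/120960.
  ∫_0^1/2 (u')² dx = ∫_0^1/2 (x^4 - 4*x^3/3 + 11*x^2/18 - x/9 + 1/144) dx. Term by term:
    ∫_0^1/2 x^4 dx = 1/160;  ∫_0^1/2 -4*x^3/3 dx = -1/48;  ∫_0^1/2 11*x^2/18 dx = 11/432;
    ∫_0^1/2 -x/9 dx = -1/72;  ∫_0^1/2 1/144 dx = 1/288.
  Sum: 1/160 − 1/48 + 11/432 − 1/72 + 1/288 = 1/2160.
∫_0^1/2 u² dx = 1/120960, so ||u||_L² = sqrt(210)/5040.
∫_0^1/2 (u')² dx = 1/2160, so ||u'||_L² = sqrt(15)/180.
Ratio ||u||_L² / ||u'||_L² = sqrt(14)/28.
Sharp Poincaré constant on H^1_0(0, 1/2) is C_P = L/π = 1/(2*π), achieved by sin(2*π·x).
A polynomial bump cannot attain the sharp Poincaré constant (only the first sine eigenfunction does), so the ratio is strictly less than C_P, consistent with ||u||_L² ≤ C_P ||u'||_L².


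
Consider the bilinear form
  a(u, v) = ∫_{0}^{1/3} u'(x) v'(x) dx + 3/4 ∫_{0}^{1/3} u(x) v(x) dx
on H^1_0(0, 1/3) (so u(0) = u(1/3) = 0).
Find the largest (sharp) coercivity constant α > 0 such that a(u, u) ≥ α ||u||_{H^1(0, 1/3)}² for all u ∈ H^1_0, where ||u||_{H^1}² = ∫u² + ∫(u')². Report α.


α = 3*(1 + 12*π^2)/(4*(1 + 9*π^2))

Coercivity of a(·,·) on H^1_0(0, 1/3) means a(u, u) ≥ α ||u||_{H^1}² for every u ∈ H^1_0.
The interval has length L = 1/3, and Poincaré/coercivity depend only on L. Here a(u, u) = ∫(u')² + (3/4)·∫u².
Here 0 < c = 3/4 < 1. The condition a(u,u) ≥ α||u||_{H^1}² reads (1−α)∫(u')² ≥ (α−c)∫u². Any admissible α is ≤ 1 (rapidly oscillating u have ∫u²/∫(u')² → 0), and α = 1 would force 0 ≥ (1−c)∫u², impossible since c < 1; so 1−α > 0. By the sharp Poincaré inequality on H^1_0 of an interval of length L, ∫(u')² ≥ (π/L)²∫u² with equality for the first sine mode sin(π(x−x₀)/L) (x₀ the left endpoint), so the inequality holds for all u iff (1−α)(π/L)² ≥ α − c, i.e. α ≤ ((π/L)² + c)/((π/L)² + 1) = (1 + c(L/π)²)/(1 + (L/π)²). With (π/L)² = 9*π^2 and c = 3/4, the largest admissible constant is α = ((π/L)² + c)/((π/L)² + 1).
Simplifying, α = 3*(1 + 12*π^2)/(4*(1 + 9*π^2)).


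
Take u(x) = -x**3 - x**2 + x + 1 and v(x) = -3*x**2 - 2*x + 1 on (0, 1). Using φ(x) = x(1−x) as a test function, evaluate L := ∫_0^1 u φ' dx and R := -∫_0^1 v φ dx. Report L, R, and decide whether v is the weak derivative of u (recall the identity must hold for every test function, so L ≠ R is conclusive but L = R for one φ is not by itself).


LHS = 3/20, RHS = 3/20. Yes, v = u' weakly.

u(x) = -x**3 - x**2 + x + 1, classical derivative u'(x) = -3*x**2 - 2*x + 1.
φ(x) = x(1−x), so φ'(x) = 1 - 2*x.
Note φ(0) = φ(1) = 0, so the boundary term u·φ vanishes.
LHS = ∫_0^1 u(x) φ'(x) dx = ∫_0^1 (2*x^4 + x^3 - 3*x^2 - x + 1) dx. Term by term:
  ∫_0^1 2*x^4 dx = 2/5;  ∫_0^1 x^3 dx = 1/4;  ∫_0^1 -3*x^2 dx = -1;
  ∫_0^1 -x dx = -1/2;  ∫_0^1 1 dx = 1.
Sum: 2/5 + 1/4 − 1 − 1/2 + 1 = 3/20.
So LHS = 3/20.
∫_0^1 v(x) φ(x) dx = ∫_0^1 (3*x^4 - x^3 - 3*x^2 + x) dx. Term by term:
  ∫_0^1 3*x^4 dx = 3/5;  ∫_0^1 -x^3 dx = -1/4;  ∫_0^1 -3*x^2 dx = -1;
  ∫_0^1 x dx = 1/2.
Sum: 3/5 − 1/4 − 1 + 1/2 = -3/20.
So RHS = -∫_0^1 v(x) φ(x) dx = 3/20.
LHS = RHS, so the identity holds for this test φ.
Moreover u is smooth here and v(x) = u'(x) = -3*x**2 - 2*x + 1 pointwise, so the identity holds for every test function. Hence v is the weak derivative of u.


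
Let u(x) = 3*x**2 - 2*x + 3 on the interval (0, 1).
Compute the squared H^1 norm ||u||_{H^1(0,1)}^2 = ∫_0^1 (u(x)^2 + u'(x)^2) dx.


||u||_{H^1}^2 = 197/15

The H^1 norm (squared) on an interval (0, L) is
  ||u||_{H^1}^2 = ∫_0^L u(x)^2 dx + ∫_0^L u'(x)^2 dx.
Compute u'(x) = 6*x - 2.
Then u(x)^2 = 9*x**4 - 12*x**3 + 22*x**2 - 12*x + 9 and u'(x)^2 = 36*x**2 - 24*x + 4.
Integrate each monomial from 0 to 1 using ∫_0^1 c·x^n dx = c·1^(n+1)/(n+1):
  ∫_0^1 u(x)^2 dx = ∫_0^1 (9*x^4 - 12*x^3 + 22*x^2 - 12*x + 9) dx. Term by term:
    ∫_0^1 9*x^4 dx = 9/5;  ∫_0^1 -12*x^3 dx = -3;  ∫_0^1 22*x^2 dx = 22/3;
    ∫_0^1 -12*x dx = -6;  ∫_0^1 9 dx = 9.
  Sum: 9/5 − 3 + 22/3 − 6 + 9 = 137/15.
  ∫_0^1 u'(x)^2 dx = ∫_0^1 (36*x^2 - 24*x + 4) dx. Term by term:
    ∫_0^1 36*x^2 dx = 12;  ∫_0^1 -24*x dx = -12;  ∫_0^1 4 dx = 4.
  Sum: 12 − 12 + 4 = 4.
Adding: ||u||_{H^1}^2 = 137/15 + 4 = 197/15.


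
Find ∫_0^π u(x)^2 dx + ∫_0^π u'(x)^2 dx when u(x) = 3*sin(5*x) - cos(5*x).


||u||_{H^1(0,π)}^2 = 130*π

u'(x) = 5*sin(5*x) + 15*cos(5*x).
Expand u² and (u')² and integrate term by term on (0, π), using: for integers n ≥ 1, ∫_0^π sin²(nx) dx = ∫_0^π cos²(nx) dx = π/2; for n ≠ n', ∫_0^π sin(nx)sin(n'x) dx = ∫_0^π cos(nx)cos(n'x) dx = 0; and by product-to-sum, ∫_0^π sin(nx)cos(n'x) dx = ½∫_0^π [sin((n+n')x) + sin((n−n')x)] dx, which is 0 when n+n' is even and 2n/(n²−n'²) when n+n' is odd (it need not vanish on (0, π)).
  u² squared terms: (-1)²·∫cos(5x)² dx = 1·π/2 = π/2;  (3)²·∫sin(5x)² dx = 9·π/2 = 9*π/2.
  u² cross terms: 2·(-1)·(3)·∫cos(5x)·sin(5x) dx = -6·(0) = 0.
  So ∫_0^π u² dx = π/2 + 9*π/2 + 0 = 5*π.
  (u')² squared terms: (5)²·∫sin(5x)² dx = 25·π/2 = 25*π/2;  (15)²·∫cos(5x)² dx = 225·π/2 = 225*π/2.
  (u')² cross terms: 2·(5)·(15)·∫sin(5x)·cos(5x) dx = 150·(0) = 0.
  So ∫_0^π (u')² dx = 25*π/2 + 225*π/2 + 0 = 125*π.
||u||_{H^1}^2 = (5*π) + (125*π) = 130*π.


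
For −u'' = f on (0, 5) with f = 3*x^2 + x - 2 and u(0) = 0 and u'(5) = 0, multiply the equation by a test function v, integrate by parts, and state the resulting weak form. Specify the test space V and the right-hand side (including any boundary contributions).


V = {v ∈ H^1(0, 5) : v(0) = 0} (test functions vanish at x = 0 where u is specified); weak form: ∫_0^5 u'v' dx = ∫_0^5 (3*x^2 + x - 2) v dx for all v ∈ V.

Multiply both sides by a test function v and integrate from 0 to 5:
  ∫_0^5 −u''(x) v(x) dx = ∫_0^5 f(x) v(x) dx.
Integrate the LHS by parts once:
  ∫_0^5 −u'' v dx = −[u'(x) v(x)]_0^5 + ∫_0^5 u'(x) v'(x) dx.
Thus ∫_0^5 u'(x) v'(x) dx = ∫_0^5 f(x) v(x) dx + [u'(x) v(x)]_0^5.
Choose V so that boundary terms are either known or forced to vanish.
Mixed BC: u(0) = 0 (Dirichlet) and u'(5) = 0 (Neumann). Define V = {v ∈ H^1(0, 5) : v(0) = 0}. Then [u' v]_0^5 = u'(5)·v(5) − u'(0)·0 = 0.
Weak formulation: find u (satisfying any essential BC) such that ∫_0^5 u'(x) v'(x) dx = ∫_0^5 f v dx for all v ∈ V (Dirichlet at 0 absorbed into V; the Neumann datum at x = 5 is zero, so no boundary term remains).
Substituting f(x) = 3*x^2 + x - 2, the right-hand side is ∫_0^5 (3*x^2 + x - 2) v dx.


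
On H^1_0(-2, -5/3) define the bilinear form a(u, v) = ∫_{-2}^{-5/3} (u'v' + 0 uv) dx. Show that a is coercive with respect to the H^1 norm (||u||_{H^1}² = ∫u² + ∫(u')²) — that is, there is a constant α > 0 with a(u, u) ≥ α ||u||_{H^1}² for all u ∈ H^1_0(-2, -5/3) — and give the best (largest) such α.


α = 9*π^2/(1 + 9*π^2)

Coercivity of a(·,·) on H^1_0(-2, -5/3) means a(u, u) ≥ α ||u||_{H^1}² for every u ∈ H^1_0.
The interval has length L = 1/3, and Poincaré/coercivity depend only on L. Here a(u, u) = ∫(u')² + (0)·∫u².
Here c = 0, so a(u,u) = ∫(u')² alone. The condition a(u,u) ≥ α||u||_{H^1}² reads (1−α)∫(u')² ≥ (α−c)∫u². Any admissible α is ≤ 1 (rapidly oscillating u have ∫u²/∫(u')² → 0), and α = 1 would force 0 ≥ (1−c)∫u², impossible since c < 1; so 1−α > 0. By the sharp Poincaré inequality on H^1_0 of an interval of length L, ∫(u')² ≥ (π/L)²∫u² with equality for the first sine mode sin(π(x−x₀)/L) (x₀ the left endpoint), so the inequality holds for all u iff (1−α)(π/L)² ≥ α − c, i.e. α ≤ ((π/L)² + c)/((π/L)² + 1) = (1 + c(L/π)²)/(1 + (L/π)²). (Direct route, valid since c ≤ 0: Poincaré gives c∫u² ≥ c(L/π)²∫(u')², so a(u,u) ≥ (1 + c(L/π)²)∫(u')², while ||u||_{H^1}² ≤ (1 + (L/π)²)∫(u')²; dividing yields the same α.) With (π/L)² = 9*π^2 and c = 0, the largest admissible constant is α = ((π/L)² + c)/((π/L)² + 1).
Simplifying, α = 9*π^2/(1 + 9*π^2).


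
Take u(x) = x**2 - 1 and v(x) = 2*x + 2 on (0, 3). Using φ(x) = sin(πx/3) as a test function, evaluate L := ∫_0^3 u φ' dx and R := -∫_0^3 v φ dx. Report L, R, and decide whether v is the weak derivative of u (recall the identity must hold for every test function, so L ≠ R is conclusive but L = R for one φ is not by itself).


LHS = -18/π, RHS = -30/π. No, v is not the weak derivative of u.

u(x) = x**2 - 1, classical derivative u'(x) = 2*x.
φ(x) = sin(πx/3), so φ'(x) = π*cos(π*x/3)/3.
Note φ(0) = φ(3) = 0, so the boundary term u·φ vanishes.
LHS = ∫_0^3 u(x) φ'(x) dx = ∫_0^3 (π*x^2*cos(π*x/3)/3 - π*cos(π*x/3)/3) dx. Term by term:
  ∫_0^3 -π*cos(π*x/3)/3 dx = 0;  ∫_0^3 π*x^2*cos(π*x/3)/3 dx = -18/π.
Sum: 0 − 18/π = -18/π.
So LHS = -18/π.
∫_0^3 v(x) φ(x) dx = ∫_0^3 (2*x*sin(π*x/3) + 2*sin(π*x/3)) dx. Term by term:
  ∫_0^3 2*sin(π*x/3) dx = 12/π;  ∫_0^3 2*x*sin(π*x/3) dx = 18/π.
Sum: 12/π + 18/π = 30/π.
So RHS = -∫_0^3 v(x) φ(x) dx = -30/π.
LHS − RHS = 12/π ≠ 0, so the identity fails.
(For a valid weak derivative the identity must hold for EVERY test function, in particular this one. The failure shows v is NOT the weak derivative of u.)
Correct weak derivative would be u'(x) = 2*x.


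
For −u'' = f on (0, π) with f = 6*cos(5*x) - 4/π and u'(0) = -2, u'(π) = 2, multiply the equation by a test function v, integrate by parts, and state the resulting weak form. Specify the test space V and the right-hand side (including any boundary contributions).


V = H^1(0, π) (v unrestricted at boundary; u is determined up to an additive constant); weak form: ∫_0^π u'v' dx = ∫_0^π (6*cos(5*x) - 4/π) v dx + 2·v(π) + 2·v(0) for all v ∈ V.

Multiply both sides by a test function v and integrate from 0 to π:
  ∫_0^π −u''(x) v(x) dx = ∫_0^π f(x) v(x) dx.
Integrate the LHS by parts once:
  ∫_0^π −u'' v dx = −[u'(x) v(x)]_0^π + ∫_0^π u'(x) v'(x) dx.
Thus ∫_0^π u'(x) v'(x) dx = ∫_0^π f(x) v(x) dx + [u'(x) v(x)]_0^π.
Choose V so that boundary terms are either known or forced to vanish.
u has inhomogeneous Neumann u'(0) = -2, u'(π) = 2. [u' v]_0^π = (2)·v(π) − (-2)·v(0) = 2·v(π) + 2·v(0). Take V = H^1(0, π); boundary term becomes part of RHS.
Weak formulation: find u (satisfying any essential BC) such that ∫_0^π u'(x) v'(x) dx = ∫_0^π f v dx + 2·v(π) + 2·v(0) for all v ∈ V (Neumann data are natural BCs: they enter the RHS as boundary terms).
Substituting f(x) = 6*cos(5*x) - 4/π, the right-hand side is ∫_0^π (6*cos(5*x) - 4/π) v dx + 2·v(π) + 2·v(0).
Compatibility check (pure Neumann): taking v ≡ 1 ∈ V gives 0 = ∫_0^π f dx + (2) − (-2), i.e. ∫_0^π f dx must equal u'(0) − u'(π) = -4. Indeed ∫_0^π (6*cos(5*x) - 4/π) dx = -4, so the data are compatible. The solution is then unique only up to an additive constant (fix it e.g. by requiring ∫_0^π u dx = 0).


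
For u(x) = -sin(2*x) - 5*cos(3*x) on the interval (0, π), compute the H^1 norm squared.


||u||_{H^1(0,π)}^2 = -80 + 255*π/2

u'(x) = 15*sin(3*x) - 2*cos(2*x).
Expand u² and (u')² and integrate term by term on (0, π), using: for integers n ≥ 1, ∫_0^π sin²(nx) dx = ∫_0^π cos²(nx) dx = π/2; for n ≠ n', ∫_0^π sin(nx)sin(n'x) dx = ∫_0^π cos(nx)cos(n'x) dx = 0; and by product-to-sum, ∫_0^π sin(nx)cos(n'x) dx = ½∫_0^π [sin((n+n')x) + sin((n−n')x)] dx, which is 0 when n+n' is even and 2n/(n²−n'²) when n+n' is odd (it need not vanish on (0, π)).
  u² squared terms: (-1)²·∫sin(2x)² dx = 1·π/2 = π/2;  (-5)²·∫cos(3x)² dx = 25·π/2 = 25*π/2.
  u² cross terms: 2·(-1)·(-5)·∫sin(2x)·cos(3x) dx = 10·(-4/5) = -8.
  So ∫_0^π u² dx = π/2 + 25*π/2 − 8 = -8 + 13*π.
  (u')² squared terms: (-2)²·∫cos(2x)² dx = 4·π/2 = 2*π;  (15)²·∫sin(3x)² dx = 225·π/2 = 225*π/2.
  (u')² cross terms: 2·(-2)·(15)·∫cos(2x)·sin(3x) dx = -60·(6/5) = -72.
  So ∫_0^π (u')² dx = 2*π + 225*π/2 − 72 = -72 + 229*π/2.
||u||_{H^1}^2 = (-8 + 13*π) + (-72 + 229*π/2) = -80 + 255*π/2.


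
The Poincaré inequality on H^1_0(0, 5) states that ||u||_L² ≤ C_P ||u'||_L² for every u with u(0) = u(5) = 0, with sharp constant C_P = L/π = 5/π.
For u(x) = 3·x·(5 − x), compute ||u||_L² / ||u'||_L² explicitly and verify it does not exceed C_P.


||u||_L² / ||u'||_L² = sqrt(10)/2 < C_P = 5/π.

u(x) = 3·x·(5 − x), so u'(x) = 15 - 6*x.
u(x) = 3·x·(5 − x) vanishes at x = 0 and x = 5, so u ∈ H^1_0(0, 5). Differentiate via the product rule and integrate the resulting polynomials term by term.
  ∫_0^5 u² dx = ∫_0^5 (9*x^4 - 90*x^3 + 225*x^2) dx. Term by term:
    ∫_0^5 9*x^4 dx = 5625;  ∫_0^5 -90*x^3 dx = -28125/2;  ∫_0^5 225*x^2 dx = 9375.
  Sum: 5625 − 28125/2 + 9375 = 1875/2.
  ∫_0^5 (u')² dx = ∫_0^5 (36*x^2 - 180*x + 225) dx. Term by term:
    ∫_0^5 36*x^2 dx = 1500;  ∫_0^5 -180*x dx = -2250;  ∫_0^5 225 dx = 1125.
  Sum: 1500 − 2250 + 1125 = 375.
∫_0^5 u² dx = 1875/2, so ||u||_L² = 25*sqrt(6)/2.
∫_0^5 (u')² dx = 375, so ||u'||_L² = 5*sqrt(15).
Ratio ||u||_L² / ||u'||_L² = sqrt(10)/2.
Sharp Poincaré constant on H^1_0(0, 5) is C_P = L/π = 5/π, achieved by sin(π/5·x).
A polynomial bump cannot attain the sharp Poincaré constant (only the first sine eigenfunction does), so the ratio is strictly less than C_P, consistent with ||u||_L² ≤ C_P ||u'||_L².


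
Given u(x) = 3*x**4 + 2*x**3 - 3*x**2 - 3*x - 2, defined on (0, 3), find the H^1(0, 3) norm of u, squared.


||u||_{H^1}^2 = 2651037/35

The H^1 norm (squared) on an interval (0, L) is
  ||u||_{H^1}^2 = ∫_0^L u(x)^2 dx + ∫_0^L u'(x)^2 dx.
Compute u'(x) = 12*x**3 + 6*x**2 - 6*x - 3.
Then u(x)^2 = 9*x**8 + 12*x**7 - 14*x**6 - 30*x**5 - 15*x**4 + 10*x**3 + 21*x**2 + 12*x + 4 and u'(x)^2 = 144*x**6 + 144*x**5 - 108*x**4 - 144*x**3 + 36*x + 9.
Integrate each monomial from 0 to 3 using ∫_0^3 c·x^n dx = c·3^(n+1)/(n+1):
  ∫_0^3 u(x)^2 dx = ∫_0^3 (9*x^8 + 12*x^7 - 14*x^6 - 30*x^5 - 15*x^4 + 10*x^3 + 21*x^2 + 12*x + 4) dx. Term by term:
    ∫_0^3 9*x^8 dx = 19683;  ∫_0^3 12*x^7 dx = 19683/2;  ∫_0^3 -14*x^6 dx = -4374;
    ∫_0^3 -30*x^5 dx = -3645;  ∫_0^3 -15*x^4 dx = -729;  ∫_0^3 10*x^3 dx = 405/2;
    ∫_0^3 21*x^2 dx = 189;  ∫_0^3 12*x dx = 54;  ∫_0^3 4 dx = 12.
  Sum: 19683 + 19683/2 − 4374 − 3645 − 729 + 405/2 + 189 + 54 + 12 = 21234.
  ∫_0^3 u'(x)^2 dx = ∫_0^3 (144*x^6 + 144*x^5 - 108*x^4 - 144*x^3 + 36*x + 9) dx. Term by term:
    ∫_0^3 144*x^6 dx = 314928/7;  ∫_0^3 144*x^5 dx = 17496;  ∫_0^3 -108*x^4 dx = -26244/5;
    ∫_0^3 -144*x^3 dx = -2916;  ∫_0^3 36*x dx = 162;  ∫_0^3 9 dx = 27.
  Sum: 314928/7 + 17496 − 26244/5 − 2916 + 162 + 27 = 1907847/35.
Adding: ||u||_{H^1}^2 = 21234 + 1907847/35 = 2651037/35.


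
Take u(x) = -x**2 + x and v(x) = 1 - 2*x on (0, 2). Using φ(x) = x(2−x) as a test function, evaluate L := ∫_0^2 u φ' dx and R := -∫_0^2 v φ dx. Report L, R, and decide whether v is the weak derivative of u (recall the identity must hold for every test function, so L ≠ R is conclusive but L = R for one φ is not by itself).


LHS = 4/3, RHS = 4/3. Yes, v = u' weakly.

u(x) = -x**2 + x, classical derivative u'(x) = 1 - 2*x.
φ(x) = x(2−x), so φ'(x) = 2 - 2*x.
Note φ(0) = φ(2) = 0, so the boundary term u·φ vanishes.
LHS = ∫_0^2 u(x) φ'(x) dx = ∫_0^2 (2*x^3 - 4*x^2 + 2*x) dx. Term by term:
  ∫_0^2 2*x^3 dx = 8;  ∫_0^2 -4*x^2 dx = -32/3;  ∫_0^2 2*x dx = 4.
Sum: 8 − 32/3 + 4 = 4/3.
So LHS = 4/3.
∫_0^2 v(x) φ(x) dx = ∫_0^2 (2*x^3 - 5*x^2 + 2*x) dx. Term by term:
  ∫_0^2 2*x^3 dx = 8;  ∫_0^2 -5*x^2 dx = -40/3;  ∫_0^2 2*x dx = 4.
Sum: 8 − 40/3 + 4 = -4/3.
So RHS = -∫_0^2 v(x) φ(x) dx = 4/3.
LHS = RHS, so the identity holds for this test φ.
Moreover u is smooth here and v(x) = u'(x) = 1 - 2*x pointwise, so the identity holds for every test function. Hence v is the weak derivative of u.


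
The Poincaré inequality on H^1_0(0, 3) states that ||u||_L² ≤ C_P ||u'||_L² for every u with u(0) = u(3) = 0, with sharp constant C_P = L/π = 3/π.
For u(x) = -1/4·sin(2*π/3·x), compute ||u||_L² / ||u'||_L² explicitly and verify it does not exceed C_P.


||u||_L² / ||u'||_L² = 3/(2*π) < C_P = 3/π.

u(x) = -1/4·sin(2*π/3·x), so u'(x) = -π*cos(2*π*x/3)/6.
Writing u(x) = A·sin(kπx/L) with A = -1/4 and k = 2, use ∫_0^L sin²(kπx/L) dx = L/2 and ∫_0^L cos²(kπx/L) dx = L/2.
u² = 1/16·sin²(2*π/3·x) and (u')² = π^2/36·cos²(2*π/3·x), and each of sin², cos² integrates to L/2 = 3/2 over (0, 3).
∫_0^3 u² dx = 3/32, so ||u||_L² = sqrt(6)/8.
∫_0^3 (u')² dx = π^2/24, so ||u'||_L² = sqrt(6)*π/12.
Ratio ||u||_L² / ||u'||_L² = 3/(2*π).
Sharp Poincaré constant on H^1_0(0, 3) is C_P = L/π = 3/π, achieved by sin(π/3·x).
This is the k = 2 harmonic; the ratio L/(kπ) is strictly less than C_P = L/π, consistent with the sharp inequality ||u||_L² ≤ C_P ||u'||_L².


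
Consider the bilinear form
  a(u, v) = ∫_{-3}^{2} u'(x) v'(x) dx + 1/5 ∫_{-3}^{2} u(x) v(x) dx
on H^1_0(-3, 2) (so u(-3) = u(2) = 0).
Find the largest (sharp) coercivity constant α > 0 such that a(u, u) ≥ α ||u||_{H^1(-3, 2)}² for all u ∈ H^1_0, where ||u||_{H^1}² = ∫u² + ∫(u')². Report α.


α = (5 + π^2)/(π^2 + 25)

Coercivity of a(·,·) on H^1_0(-3, 2) means a(u, u) ≥ α ||u||_{H^1}² for every u ∈ H^1_0.
The interval has length L = 5, and Poincaré/coercivity depend only on L. Here a(u, u) = ∫(u')² + (1/5)·∫u².
Here 0 < c = 1/5 < 1. The condition a(u,u) ≥ α||u||_{H^1}² reads (1−α)∫(u')² ≥ (α−c)∫u². Any admissible α is ≤ 1 (rapidly oscillating u have ∫u²/∫(u')² → 0), and α = 1 would force 0 ≥ (1−c)∫u², impossible since c < 1; so 1−α > 0. By the sharp Poincaré inequality on H^1_0 of an interval of length L, ∫(u')² ≥ (π/L)²∫u² with equality for the first sine mode sin(π(x−x₀)/L) (x₀ the left endpoint), so the inequality holds for all u iff (1−α)(π/L)² ≥ α − c, i.e. α ≤ ((π/L)² + c)/((π/L)² + 1) = (1 + c(L/π)²)/(1 + (L/π)²). With (π/L)² = π^2/25 and c = 1/5, the largest admissible constant is α = ((π/L)² + c)/((π/L)² + 1).
Simplifying, α = (5 + π^2)/(π^2 + 25).


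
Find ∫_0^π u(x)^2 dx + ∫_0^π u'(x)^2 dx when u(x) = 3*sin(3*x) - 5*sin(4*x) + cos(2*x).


||u||_{H^1(0,π)}^2 = 36 + 260*π

u'(x) = -2*sin(2*x) + 9*cos(3*x) - 20*cos(4*x).
Expand u² and (u')² and integrate term by term on (0, π), using: for integers n ≥ 1, ∫_0^π sin²(nx) dx = ∫_0^π cos²(nx) dx = π/2; for n ≠ n', ∫_0^π sin(nx)sin(n'x) dx = ∫_0^π cos(nx)cos(n'x) dx = 0; and by product-to-sum, ∫_0^π sin(nx)cos(n'x) dx = ½∫_0^π [sin((n+n')x) + sin((n−n')x)] dx, which is 0 when n+n' is even and 2n/(n²−n'²) when n+n' is odd (it need not vanish on (0, π)).
  u² squared terms: (-5)²·∫sin(4x)² dx = 25·π/2 = 25*π/2;  (3)²·∫sin(3x)² dx = 9·π/2 = 9*π/2;  (1)²·∫cos(2x)² dx = 1·π/2 = π/2.
  u² cross terms: 2·(-5)·(3)·∫sin(4x)·sin(3x) dx = -30·(0) = 0;  2·(-5)·(1)·∫sin(4x)·cos(2x) dx = -10·(0) = 0;  2·(3)·(1)·∫sin(3x)·cos(2x) dx = 6·(6/5) = 36/5.
  So ∫_0^π u² dx = 25*π/2 + 9*π/2 + π/2 + 0 + 0 + 36/5 = 36/5 + 35*π/2.
  (u')² squared terms: (-20)²·∫cos(4x)² dx = 400·π/2 = 200*π;  (-2)²·∫sin(2x)² dx = 4·π/2 = 2*π;  (9)²·∫cos(3x)² dx = 81·π/2 = 81*π/2.
  (u')² cross terms: 2·(-20)·(-2)·∫cos(4x)·sin(2x) dx = 80·(0) = 0;  2·(-20)·(9)·∫cos(4x)·cos(3x) dx = -360·(0) = 0;  2·(-2)·(9)·∫sin(2x)·cos(3x) dx = -36·(-4/5) = 144/5.
  So ∫_0^π (u')² dx = 200*π + 2*π + 81*π/2 + 0 + 0 + 144/5 = 144/5 + 485*π/2.
||u||_{H^1}^2 = (36/5 + 35*π/2) + (144/5 + 485*π/2) = 36 + 260*π.


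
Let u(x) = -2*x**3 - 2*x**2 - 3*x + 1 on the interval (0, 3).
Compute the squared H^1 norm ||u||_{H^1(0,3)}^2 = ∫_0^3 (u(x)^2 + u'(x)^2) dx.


||u||_{H^1}^2 = 227742/35

The H^1 norm (squared) on an interval (0, L) is
  ||u||_{H^1}^2 = ∫_0^L u(x)^2 dx + ∫_0^L u'(x)^2 dx.
Compute u'(x) = -6*x**2 - 4*x - 3.
Then u(x)^2 = 4*x**6 + 8*x**5 + 16*x**4 + 8*x**3 + 5*x**2 - 6*x + 1 and u'(x)^2 = 36*x**4 + 48*x**3 + 52*x**2 + 24*x + 9.
Integrate each monomial from 0 to 3 using ∫_0^3 c·x^n dx = c·3^(n+1)/(n+1):
  ∫_0^3 u(x)^2 dx = ∫_0^3 (4*x^6 + 8*x^5 + 16*x^4 + 8*x^3 + 5*x^2 - 6*x + 1) dx. Term by term:
    ∫_0^3 4*x^6 dx = 8748/7;  ∫_0^3 8*x^5 dx = 972;  ∫_0^3 16*x^4 dx = 3888/5;
    ∫_0^3 8*x^3 dx = 162;  ∫_0^3 5*x^2 dx = 45;  ∫_0^3 -6*x dx = -27;
    ∫_0^3 1 dx = 3.
  Sum: 8748/7 + 972 + 3888/5 + 162 + 45 − 27 + 3 = 111381/35.
  ∫_0^3 u'(x)^2 dx = ∫_0^3 (36*x^4 + 48*x^3 + 52*x^2 + 24*x + 9) dx. Term by term:
    ∫_0^3 36*x^4 dx = 8748/5;  ∫_0^3 48*x^3 dx = 972;  ∫_0^3 52*x^2 dx = 468;
    ∫_0^3 24*x dx = 108;  ∫_0^3 9 dx = 27.
  Sum: 8748/5 + 972 + 468 + 108 + 27 = 16623/5.
Adding: ||u||_{H^1}^2 = 111381/35 + 16623/5 = 227742/35.


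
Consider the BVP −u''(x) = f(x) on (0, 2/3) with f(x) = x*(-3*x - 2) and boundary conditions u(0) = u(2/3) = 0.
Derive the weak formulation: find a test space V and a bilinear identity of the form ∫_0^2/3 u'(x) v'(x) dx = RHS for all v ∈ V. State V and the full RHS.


V = H^1_0(0, 2/3) (so v(0) = v(2/3) = 0); weak form: ∫_0^2/3 u'v' dx = ∫_0^2/3 (x*(-3*x - 2)) v dx for all v ∈ V.

Multiply both sides by a test function v and integrate from 0 to 2/3:
  ∫_0^2/3 −u''(x) v(x) dx = ∫_0^2/3 f(x) v(x) dx.
Integrate the LHS by parts once:
  ∫_0^2/3 −u'' v dx = −[u'(x) v(x)]_0^2/3 + ∫_0^2/3 u'(x) v'(x) dx.
Thus ∫_0^2/3 u'(x) v'(x) dx = ∫_0^2/3 f(x) v(x) dx + [u'(x) v(x)]_0^2/3.
Choose V so that boundary terms are either known or forced to vanish.
u is Dirichlet: u(0) = u(2/3) = 0. Let V = H^1_0(0, 2/3); then v(0) = v(2/3) = 0, and [u' v]_0^2/3 = 0.
Weak formulation: find u (satisfying any essential BC) such that ∫_0^2/3 u'(x) v'(x) dx = ∫_0^2/3 f v dx for all v ∈ V.
Substituting f(x) = x*(-3*x - 2), the right-hand side is ∫_0^2/3 (x*(-3*x - 2)) v dx.


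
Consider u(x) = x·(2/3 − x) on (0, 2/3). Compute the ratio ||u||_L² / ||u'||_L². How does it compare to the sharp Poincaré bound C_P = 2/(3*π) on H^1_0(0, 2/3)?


||u||_L² / ||u'||_L² = sqrt(10)/15 < C_P = 2/(3*π).

u(x) = x·(2/3 − x), so u'(x) = 2/3 - 2*x.
u(x) = x·(2/3 − x) vanishes at x = 0 and x = 2/3, so u ∈ H^1_0(0, 2/3). Differentiate via the product rule and integrate the resulting polynomials term by term.
  ∫_0^2/3 u² dx = ∫_0^2/3 (x^4 - 4*x^3/3 + 4*x^2/9) dx. Term by term:
    ∫_0^2/3 x^4 dx = 32/1215;  ∫_0^2/3 -4*x^3/3 dx = -16/243;  ∫_0^2/3 4*x^2/9 dx = 32/729.
  Sum: 32/1215 − 16/243 + 32/729 = 16/3645.
  ∫_0^2/3 (u')² dx = ∫_0^2/3 (4*x^2 - 8*x/3 + 4/9) dx. Term by term:
    ∫_0^2/3 4*x^2 dx = 32/81;  ∫_0^2/3 -8*x/3 dx = -16/27;  ∫_0^2/3 4/9 dx = 8/27.
  Sum: 32/81 − 16/27 + 8/27 = 8/81.
∫_0^2/3 u² dx = 16/3645, so ||u||_L² = 4*sqrt(5)/135.
∫_0^2/3 (u')² dx = 8/81, so ||u'||_L² = 2*sqrt(2)/9.
Ratio ||u||_L² / ||u'||_L² = sqrt(10)/15.
Sharp Poincaré constant on H^1_0(0, 2/3) is C_P = L/π = 2/(3*π), achieved by sin(3*π/2·x).
A polynomial bump cannot attain the sharp Poincaré constant (only the first sine eigenfunction does), so the ratio is strictly less than C_P, consistent with ||u||_L² ≤ C_P ||u'||_L².


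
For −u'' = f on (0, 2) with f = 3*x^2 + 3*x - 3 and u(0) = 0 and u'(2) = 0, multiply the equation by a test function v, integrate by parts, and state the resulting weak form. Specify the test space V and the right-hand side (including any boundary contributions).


V = {v ∈ H^1(0, 2) : v(0) = 0} (test functions vanish at x = 0 where u is specified); weak form: ∫_0^2 u'v' dx = ∫_0^2 (3*x^2 + 3*x - 3) v dx for all v ∈ V.

Multiply both sides by a test function v and integrate from 0 to 2:
  ∫_0^2 −u''(x) v(x) dx = ∫_0^2 f(x) v(x) dx.
Integrate the LHS by parts once:
  ∫_0^2 −u'' v dx = −[u'(x) v(x)]_0^2 + ∫_0^2 u'(x) v'(x) dx.
Thus ∫_0^2 u'(x) v'(x) dx = ∫_0^2 f(x) v(x) dx + [u'(x) v(x)]_0^2.
Choose V so that boundary terms are either known or forced to vanish.
Mixed BC: u(0) = 0 (Dirichlet) and u'(2) = 0 (Neumann). Define V = {v ∈ H^1(0, 2) : v(0) = 0}. Then [u' v]_0^2 = u'(2)·v(2) − u'(0)·0 = 0.
Weak formulation: find u (satisfying any essential BC) such that ∫_0^2 u'(x) v'(x) dx = ∫_0^2 f v dx for all v ∈ V (Dirichlet at 0 absorbed into V; the Neumann datum at x = 2 is zero, so no boundary term remains).
Substituting f(x) = 3*x^2 + 3*x - 3, the right-hand side is ∫_0^2 (3*x^2 + 3*x - 3) v dx.


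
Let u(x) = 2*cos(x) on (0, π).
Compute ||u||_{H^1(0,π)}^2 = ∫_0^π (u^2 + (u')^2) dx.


||u||_{H^1(0,π)}^2 = 4*π

u'(x) = -2*sin(x).
Expand u² and (u')² and integrate term by term on (0, π), using: for integers n ≥ 1, ∫_0^π sin²(nx) dx = ∫_0^π cos²(nx) dx = π/2; for n ≠ n', ∫_0^π sin(nx)sin(n'x) dx = ∫_0^π cos(nx)cos(n'x) dx = 0; and by product-to-sum, ∫_0^π sin(nx)cos(n'x) dx = ½∫_0^π [sin((n+n')x) + sin((n−n')x)] dx, which is 0 when n+n' is even and 2n/(n²−n'²) when n+n' is odd (it need not vanish on (0, π)).
  u² squared terms: (2)²·∫cos(x)² dx = 4·π/2 = 2*π.
  So ∫_0^π u² dx = 2*π.
  (u')² squared terms: (-2)²·∫sin(x)² dx = 4·π/2 = 2*π.
  So ∫_0^π (u')² dx = 2*π.
||u||_{H^1}^2 = (2*π) + (2*π) = 4*π.


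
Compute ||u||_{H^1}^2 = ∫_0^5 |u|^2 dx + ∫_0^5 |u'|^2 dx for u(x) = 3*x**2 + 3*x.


||u||_{H^1}^2 = 21615/2

The H^1 norm (squared) on an interval (0, L) is
  ||u||_{H^1}^2 = ∫_0^L u(x)^2 dx + ∫_0^L u'(x)^2 dx.
Compute u'(x) = 6*x + 3.
Then u(x)^2 = 9*x**4 + 18*x**3 + 9*x**2 and u'(x)^2 = 36*x**2 + 36*x + 9.
Integrate each monomial from 0 to 5 using ∫_0^5 c·x^n dx = c·5^(n+1)/(n+1):
  ∫_0^5 u(x)^2 dx = ∫_0^5 (9*x^4 + 18*x^3 + 9*x^2) dx. Term by term:
    ∫_0^5 9*x^4 dx = 5625;  ∫_0^5 18*x^3 dx = 5625/2;  ∫_0^5 9*x^2 dx = 375.
  Sum: 5625 + 5625/2 + 375 = 17625/2.
  ∫_0^5 u'(x)^2 dx = ∫_0^5 (36*x^2 + 36*x + 9) dx. Term by term:
    ∫_0^5 36*x^2 dx = 1500;  ∫_0^5 36*x dx = 450;  ∫_0^5 9 dx = 45.
  Sum: 1500 + 450 + 45 = 1995.
Adding: ||u||_{H^1}^2 = 17625/2 + 1995 = 21615/2.


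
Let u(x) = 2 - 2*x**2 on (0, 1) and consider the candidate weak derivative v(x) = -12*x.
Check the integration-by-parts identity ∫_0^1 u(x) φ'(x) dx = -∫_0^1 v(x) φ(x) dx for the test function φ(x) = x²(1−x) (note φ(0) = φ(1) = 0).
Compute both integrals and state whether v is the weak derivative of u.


LHS = 1/5, RHS = 3/5. No, v is not the weak derivative of u.

u(x) = 2 - 2*x**2, classical derivative u'(x) = -4*x.
φ(x) = x²(1−x), so φ'(x) = x*(2 - 3*x).
Note φ(0) = φ(1) = 0, so the boundary term u·φ vanishes.
LHS = ∫_0^1 u(x) φ'(x) dx = ∫_0^1 (6*x^4 - 4*x^3 - 6*x^2 + 4*x) dx. Term by term:
  ∫_0^1 6*x^4 dx = 6/5;  ∫_0^1 -4*x^3 dx = -1;  ∫_0^1 -6*x^2 dx = -2;
  ∫_0^1 4*x dx = 2.
Sum: 6/5 − 1 − 2 + 2 = 1/5.
So LHS = 1/5.
∫_0^1 v(x) φ(x) dx = ∫_0^1 (12*x^4 - 12*x^3) dx. Term by term:
  ∫_0^1 12*x^4 dx = 12/5;  ∫_0^1 -12*x^3 dx = -3.
Sum: 12/5 − 3 = -3/5.
So RHS = -∫_0^1 v(x) φ(x) dx = 3/5.
LHS − RHS = -2/5 ≠ 0, so the identity fails.
(For a valid weak derivative the identity must hold for EVERY test function, in particular this one. The failure shows v is NOT the weak derivative of u.)
Correct weak derivative would be u'(x) = -4*x.
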